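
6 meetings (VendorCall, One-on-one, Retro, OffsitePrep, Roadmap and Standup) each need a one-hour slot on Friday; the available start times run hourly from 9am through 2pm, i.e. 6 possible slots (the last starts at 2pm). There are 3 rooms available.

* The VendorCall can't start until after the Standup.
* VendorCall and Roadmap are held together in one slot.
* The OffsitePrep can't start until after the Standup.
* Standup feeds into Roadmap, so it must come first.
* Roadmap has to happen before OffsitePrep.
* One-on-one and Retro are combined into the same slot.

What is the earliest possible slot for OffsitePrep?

11am

Precedence pushes OffsitePrep to at least 11am.
OffsitePrep at 11am is achievable: One-on-one in 9am; OffsitePrep in 11am; Retro in 9am; Standup in 9am; VendorCall in 10am; Roadmap in 10am.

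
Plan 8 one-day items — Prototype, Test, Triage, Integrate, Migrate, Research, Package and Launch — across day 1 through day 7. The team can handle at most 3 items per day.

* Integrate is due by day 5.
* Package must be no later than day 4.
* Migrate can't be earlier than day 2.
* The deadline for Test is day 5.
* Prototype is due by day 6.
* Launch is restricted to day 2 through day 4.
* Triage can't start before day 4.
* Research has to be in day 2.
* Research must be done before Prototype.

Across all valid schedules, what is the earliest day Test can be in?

day 1

Test's own window allows nothing later than day 5.
Test at day 1 is achievable: Test -> day 1, Triage -> day 4, Research -> day 2, Package -> day 1, Prototype -> day 3, Migrate -> day 2, Launch -> day 2, Integrate -> day 1.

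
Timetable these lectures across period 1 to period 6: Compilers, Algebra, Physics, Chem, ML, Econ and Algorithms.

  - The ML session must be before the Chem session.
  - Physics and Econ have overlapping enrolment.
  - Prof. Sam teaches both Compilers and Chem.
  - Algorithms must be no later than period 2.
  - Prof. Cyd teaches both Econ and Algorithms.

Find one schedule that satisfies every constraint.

Econ=period 2; Compilers=period 1; ML=period 1; Chem=period 2; Algorithms=period 1; Physics=period 1; Algebra=period 1

Checking: ML(period 1) before Chem(period 2); Physics(period 1) != Econ(period 2); Econ(period 2) != Algorithms(period 1); Compilers(period 1) != Chem(period 2); Algorithms=period 1 in [period 1,period 2].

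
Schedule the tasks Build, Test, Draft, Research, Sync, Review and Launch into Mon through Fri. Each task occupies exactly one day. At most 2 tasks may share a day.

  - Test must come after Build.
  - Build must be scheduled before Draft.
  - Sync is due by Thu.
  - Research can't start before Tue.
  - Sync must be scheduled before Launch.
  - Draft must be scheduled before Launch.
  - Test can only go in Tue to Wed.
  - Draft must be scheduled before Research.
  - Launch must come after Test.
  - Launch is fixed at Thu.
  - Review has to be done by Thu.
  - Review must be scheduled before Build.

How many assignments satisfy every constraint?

Enumerating: Draft -> Wed, Test -> Wed, Research -> Thu, Launch -> Thu, Sync -> Mon, Build -> Tue, Review -> Mon | Launch=Thu, Review=Mon, Build=Tue, Sync=Tue, Test=Wed, Draft=Wed, Research=Thu | Sync in Mon; Test in Wed; Draft in Wed; Review in Mon; Build in Tue; Research in Fri; Launch in Thu | Test -> Wed, Research -> Fri, Launch -> Thu, Draft -> Wed, Build -> Tue, Review -> Mon, Sync -> Tue.

4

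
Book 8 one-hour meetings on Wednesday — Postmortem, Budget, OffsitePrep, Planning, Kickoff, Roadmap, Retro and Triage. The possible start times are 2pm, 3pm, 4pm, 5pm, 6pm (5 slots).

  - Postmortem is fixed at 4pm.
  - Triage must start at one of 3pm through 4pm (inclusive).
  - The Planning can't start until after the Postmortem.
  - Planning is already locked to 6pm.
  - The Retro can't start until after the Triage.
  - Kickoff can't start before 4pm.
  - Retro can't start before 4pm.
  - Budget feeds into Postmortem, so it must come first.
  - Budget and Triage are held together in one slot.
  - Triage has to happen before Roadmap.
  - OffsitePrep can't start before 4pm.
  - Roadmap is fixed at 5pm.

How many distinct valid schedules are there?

Splitting on OffsitePrep: it can be 4pm (9), 5pm (9), 6pm (9). Listing each branch's schedules as (Postmortem, Budget, Planning, Kickoff, Roadmap, Retro, Triage):
OffsitePrep=4pm: (4pm,3pm,6pm,4pm,5pm,4pm,3pm) (4pm,3pm,6pm,4pm,5pm,5pm,3pm) (4pm,3pm,6pm,4pm,5pm,6pm,3pm) (4pm,3pm,6pm,5pm,5pm,4pm,3pm) (4pm,3pm,6pm,5pm,5pm,5pm,3pm) (4pm,3pm,6pm,5pm,5pm,6pm,3pm) (4pm,3pm,6pm,6pm,5pm,4pm,3pm) (4pm,3pm,6pm,6pm,5pm,5pm,3pm) (4pm,3pm,6pm,6pm,5pm,6pm,3pm) — 9.
OffsitePrep=5pm: (4pm,3pm,6pm,4pm,5pm,4pm,3pm) (4pm,3pm,6pm,4pm,5pm,5pm,3pm) (4pm,3pm,6pm,4pm,5pm,6pm,3pm) (4pm,3pm,6pm,5pm,5pm,4pm,3pm) (4pm,3pm,6pm,5pm,5pm,5pm,3pm) (4pm,3pm,6pm,5pm,5pm,6pm,3pm) (4pm,3pm,6pm,6pm,5pm,4pm,3pm) (4pm,3pm,6pm,6pm,5pm,5pm,3pm) (4pm,3pm,6pm,6pm,5pm,6pm,3pm) — 9.
OffsitePrep=6pm: (4pm,3pm,6pm,4pm,5pm,4pm,3pm) (4pm,3pm,6pm,4pm,5pm,5pm,3pm) (4pm,3pm,6pm,4pm,5pm,6pm,3pm) (4pm,3pm,6pm,5pm,5pm,4pm,3pm) (4pm,3pm,6pm,5pm,5pm,5pm,3pm) (4pm,3pm,6pm,5pm,5pm,6pm,3pm) (4pm,3pm,6pm,6pm,5pm,4pm,3pm) (4pm,3pm,6pm,6pm,5pm,5pm,3pm) (4pm,3pm,6pm,6pm,5pm,6pm,3pm) — 9.
Summing: 9 + 9 + 9 = 27.

27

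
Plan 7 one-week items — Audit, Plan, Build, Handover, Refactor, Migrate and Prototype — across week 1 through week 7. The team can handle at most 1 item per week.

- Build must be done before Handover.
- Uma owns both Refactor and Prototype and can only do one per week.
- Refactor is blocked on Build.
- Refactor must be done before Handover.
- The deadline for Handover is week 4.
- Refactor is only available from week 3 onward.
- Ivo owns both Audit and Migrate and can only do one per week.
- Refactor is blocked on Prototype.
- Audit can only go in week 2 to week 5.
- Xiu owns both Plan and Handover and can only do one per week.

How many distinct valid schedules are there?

4

Enumerating: Build in week 1; Handover in week 4; Migrate in week 7; Audit in week 5; Plan in week 6; Prototype in week 2; Refactor in week 3 | Prototype=week 2; Migrate=week 6; Audit=week 5; Build=week 1; Plan=week 7; Handover=week 4; Refactor=week 3 | Audit in week 5, Handover in week 4, Prototype in week 1, Refactor in week 3, Build in week 2, Migrate in week 7, Plan in week 6 | Plan=week 7; Audit=week 5; Migrate=week 6; Build=week 2; Handover=week 4; Refactor=week 3; Prototype=week 1.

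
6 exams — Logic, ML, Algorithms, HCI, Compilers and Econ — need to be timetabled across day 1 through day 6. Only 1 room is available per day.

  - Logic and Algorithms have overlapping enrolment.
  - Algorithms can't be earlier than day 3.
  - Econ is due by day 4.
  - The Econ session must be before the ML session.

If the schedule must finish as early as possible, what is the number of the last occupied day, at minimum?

The precedence chain requires at least 2 distinct days.
With at most 1 per day and 6 exams, at least 6 days are needed.
Algorithms can't be placed before day 3, so the schedule must run through at least day 3.
6 works (last occupied day: day 6): for example ML in day 2, Logic in day 4, Compilers in day 6, Algorithms in day 3, Econ in day 1, HCI in day 5.

6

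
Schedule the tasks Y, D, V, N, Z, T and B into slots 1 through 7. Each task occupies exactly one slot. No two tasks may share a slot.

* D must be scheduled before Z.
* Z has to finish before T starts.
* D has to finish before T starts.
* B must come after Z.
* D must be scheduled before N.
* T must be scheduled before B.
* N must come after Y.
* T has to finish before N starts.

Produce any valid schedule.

Z in 2, D in 1, Y in 4, N in 5, T in 3, B in 6, V in 7

Checking: T(3) before N(5); T(3) before B(6); D(1) before N(5); Z(2) before T(3); Y(4) before N(5); Z(2) before B(6); D(1) before T(3); D(1) before Z(2); max 1 per slot (cap 1).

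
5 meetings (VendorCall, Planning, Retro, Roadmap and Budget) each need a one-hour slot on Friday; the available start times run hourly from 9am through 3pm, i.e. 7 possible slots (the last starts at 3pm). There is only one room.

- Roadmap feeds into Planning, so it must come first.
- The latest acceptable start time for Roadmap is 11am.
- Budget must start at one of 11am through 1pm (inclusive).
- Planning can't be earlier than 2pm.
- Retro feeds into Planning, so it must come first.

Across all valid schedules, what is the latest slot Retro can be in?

Downstream work caps Retro at 2pm.
Retro at 2pm is achievable: Retro -> 2pm, VendorCall -> 10am, Planning -> 3pm, Roadmap -> 9am, Budget -> 11am.

2pm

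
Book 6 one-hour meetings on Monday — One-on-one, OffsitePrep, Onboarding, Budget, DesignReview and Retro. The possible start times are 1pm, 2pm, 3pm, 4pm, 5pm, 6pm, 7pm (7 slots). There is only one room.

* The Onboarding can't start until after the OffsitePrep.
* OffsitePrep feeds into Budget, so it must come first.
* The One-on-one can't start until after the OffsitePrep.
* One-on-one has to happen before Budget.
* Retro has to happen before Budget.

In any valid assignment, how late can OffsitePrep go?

4pm

Downstream work caps OffsitePrep at 5pm.
OffsitePrep at 4pm is achievable: One-on-one in 5pm; DesignReview in 2pm; Budget in 6pm; Onboarding in 7pm; Retro in 1pm; OffsitePrep in 4pm.
Nothing later works — the capacity limit rule out every slot after 4pm.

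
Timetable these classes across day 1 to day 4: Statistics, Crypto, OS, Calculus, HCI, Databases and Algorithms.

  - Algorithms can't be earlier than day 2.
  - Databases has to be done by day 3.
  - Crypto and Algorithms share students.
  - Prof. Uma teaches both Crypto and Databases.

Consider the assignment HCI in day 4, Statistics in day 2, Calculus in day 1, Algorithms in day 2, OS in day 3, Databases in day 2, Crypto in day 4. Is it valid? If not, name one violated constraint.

Yes

Crypto and Algorithms share students — holds.
Algorithms can't be earlier than day 2 — holds.
Prof. Uma teaches both Crypto and Databases — holds.
Databases has to be done by day 3 — holds.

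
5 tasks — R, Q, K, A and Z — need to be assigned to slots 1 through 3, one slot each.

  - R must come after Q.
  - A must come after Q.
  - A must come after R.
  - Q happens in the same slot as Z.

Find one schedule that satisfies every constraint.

Z -> 1, A -> 3, Q -> 1, R -> 2, K -> 1

Checking: Q(1) before A(3); R(2) before A(3); Q(1) before R(2); Q = Z = 1.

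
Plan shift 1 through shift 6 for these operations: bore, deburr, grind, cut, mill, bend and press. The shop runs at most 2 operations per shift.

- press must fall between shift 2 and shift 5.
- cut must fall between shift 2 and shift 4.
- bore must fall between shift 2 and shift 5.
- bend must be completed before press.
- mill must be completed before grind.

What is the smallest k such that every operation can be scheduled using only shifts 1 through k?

4

The precedence chain requires at least 2 distinct shifts.
With at most 2 per shift and 7 operations, at least 4 shifts are needed.
4 works (last occupied shift: shift 4): for example grind in shift 3; deburr in shift 4; mill in shift 1; press in shift 2; bore in shift 2; cut in shift 3; bend in shift 1.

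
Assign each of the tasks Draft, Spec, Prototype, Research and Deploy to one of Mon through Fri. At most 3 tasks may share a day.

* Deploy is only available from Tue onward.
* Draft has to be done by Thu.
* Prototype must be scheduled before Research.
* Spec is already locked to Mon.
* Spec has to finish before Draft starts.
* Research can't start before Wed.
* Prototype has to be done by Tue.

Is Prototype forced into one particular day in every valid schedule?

No

Prototype can be Mon (e.g. Research=Wed; Draft=Tue; Prototype=Mon; Spec=Mon; Deploy=Tue) or Tue (e.g. Spec=Mon, Draft=Tue, Deploy=Tue, Prototype=Tue, Research=Wed).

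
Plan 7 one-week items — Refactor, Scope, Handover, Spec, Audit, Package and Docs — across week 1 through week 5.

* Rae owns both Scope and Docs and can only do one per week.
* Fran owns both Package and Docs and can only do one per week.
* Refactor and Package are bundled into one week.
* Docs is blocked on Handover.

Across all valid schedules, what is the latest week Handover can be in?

week 4

Downstream work caps Handover at week 4.
Handover at week 4 is achievable: Refactor -> week 1, Scope -> week 1, Spec -> week 1, Audit -> week 1, Package -> week 1, Docs -> week 5, Handover -> week 4.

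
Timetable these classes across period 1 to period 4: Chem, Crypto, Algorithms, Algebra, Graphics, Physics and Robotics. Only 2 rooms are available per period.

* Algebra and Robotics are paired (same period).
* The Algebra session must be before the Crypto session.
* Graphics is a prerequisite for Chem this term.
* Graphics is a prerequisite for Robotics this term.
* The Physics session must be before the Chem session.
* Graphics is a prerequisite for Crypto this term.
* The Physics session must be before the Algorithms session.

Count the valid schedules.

11

Splitting on Chem: it can be period 2 (2), period 3 (3), period 4 (6). Listing each branch's schedules as (Crypto, Algorithms, Algebra, Graphics, Physics, Robotics) by period number:
Chem=period 2: (4,2,3,1,1,3) (4,4,3,1,1,3) — 2.
Chem=period 3: (3,4,2,1,1,2) (4,3,2,1,1,2) (4,4,2,1,1,2) — 3.
Chem=period 4: (3,3,2,1,1,2) (3,4,2,1,1,2) (3,4,2,1,3,2) (4,2,3,1,1,3) (4,2,3,2,1,3) (4,3,2,1,1,2) — 6.
Summing: 2 + 3 + 6 = 11.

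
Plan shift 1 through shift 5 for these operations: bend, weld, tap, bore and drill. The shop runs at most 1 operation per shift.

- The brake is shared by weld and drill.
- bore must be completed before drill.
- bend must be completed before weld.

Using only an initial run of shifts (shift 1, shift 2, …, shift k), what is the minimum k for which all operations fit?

The precedence chain requires at least 2 distinct shifts.
With at most 1 per shift and 5 operations, at least 5 shifts are needed.
5 works (last occupied shift: shift 5): for example weld in shift 2; bend in shift 1; bore in shift 3; tap in shift 5; drill in shift 4.

5 shifts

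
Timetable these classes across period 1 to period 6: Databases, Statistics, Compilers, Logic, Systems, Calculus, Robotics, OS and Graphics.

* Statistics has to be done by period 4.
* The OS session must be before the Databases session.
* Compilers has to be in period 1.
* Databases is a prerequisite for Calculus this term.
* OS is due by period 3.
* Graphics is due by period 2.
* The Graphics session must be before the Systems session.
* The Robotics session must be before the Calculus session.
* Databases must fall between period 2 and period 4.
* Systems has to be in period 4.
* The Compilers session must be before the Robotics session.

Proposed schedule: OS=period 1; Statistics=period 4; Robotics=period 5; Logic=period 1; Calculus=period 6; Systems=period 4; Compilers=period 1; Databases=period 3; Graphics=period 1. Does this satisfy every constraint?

Compilers has to be in period 1 — holds.
Systems has to be in period 4 — holds.
Databases must fall between period 2 and period 4 — holds.
The OS session must be before the Databases session — holds.
Graphics is due by period 2 — holds.
OS is due by period 3 — holds.
Statistics has to be done by period 4 — holds.
The Graphics session must be before the Systems session — holds.
The Robotics session must be before the Calculus session — holds.
The Compilers session must be before the Robotics session — holds.
Databases is a prerequisite for Calculus this term — holds.

Yes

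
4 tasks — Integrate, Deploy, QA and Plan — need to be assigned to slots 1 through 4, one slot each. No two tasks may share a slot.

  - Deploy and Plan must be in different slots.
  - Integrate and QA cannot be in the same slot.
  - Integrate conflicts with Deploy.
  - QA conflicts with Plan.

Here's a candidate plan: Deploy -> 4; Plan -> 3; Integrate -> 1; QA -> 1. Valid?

Integrate and QA cannot be in the same slot — violated.
No two tasks may share a slot — violated.
Deploy and Plan must be in different slots — holds.
QA conflicts with Plan — holds.
Integrate conflicts with Deploy — holds.

No. Integrate and QA cannot be in the same slot is not satisfied.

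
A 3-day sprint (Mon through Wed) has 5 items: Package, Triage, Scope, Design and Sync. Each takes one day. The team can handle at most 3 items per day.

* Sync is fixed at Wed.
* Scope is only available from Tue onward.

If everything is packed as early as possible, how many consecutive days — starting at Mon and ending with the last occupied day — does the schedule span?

With at most 3 per day and 5 work items, at least 2 days are needed.
Sync can't be placed before Wed — that is day 3 counting from Mon — so the schedule must run through at least 3 days.
3 works (last occupied day: Wed): for example Package=Mon; Sync=Wed; Triage=Mon; Scope=Tue; Design=Mon.

3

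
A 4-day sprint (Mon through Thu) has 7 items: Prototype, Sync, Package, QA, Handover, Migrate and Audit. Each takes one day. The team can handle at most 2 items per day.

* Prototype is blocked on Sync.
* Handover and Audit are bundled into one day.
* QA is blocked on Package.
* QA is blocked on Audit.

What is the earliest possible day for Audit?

Downstream work caps Audit at Wed.
Audit at Mon is achievable: Handover in Mon, Package in Tue, Prototype in Wed, Migrate in Thu, Audit in Mon, QA in Wed, Sync in Tue.

Mon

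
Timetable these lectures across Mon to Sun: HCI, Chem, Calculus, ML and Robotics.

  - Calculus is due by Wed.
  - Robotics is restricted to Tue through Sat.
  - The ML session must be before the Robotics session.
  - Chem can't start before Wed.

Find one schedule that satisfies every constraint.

HCI -> Mon, Chem -> Wed, Calculus -> Mon, ML -> Mon, Robotics -> Tue

Checking: ML(Mon) before Robotics(Tue); Calculus=Mon in [Mon,Wed]; Chem=Wed in [Wed,Sun]; Robotics=Tue in [Tue,Sat].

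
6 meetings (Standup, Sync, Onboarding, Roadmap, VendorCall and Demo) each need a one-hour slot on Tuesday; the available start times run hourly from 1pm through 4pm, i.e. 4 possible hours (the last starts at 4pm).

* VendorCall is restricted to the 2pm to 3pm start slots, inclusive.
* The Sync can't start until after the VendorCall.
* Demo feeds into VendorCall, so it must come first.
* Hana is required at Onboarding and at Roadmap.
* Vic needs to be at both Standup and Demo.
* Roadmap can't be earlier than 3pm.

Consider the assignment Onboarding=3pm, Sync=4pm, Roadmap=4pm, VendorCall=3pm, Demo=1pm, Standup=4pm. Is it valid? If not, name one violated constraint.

VendorCall is restricted to the 2pm to 3pm start slots, inclusive — holds.
Hana is required at Onboarding and at Roadmap — holds.
Vic needs to be at both Standup and Demo — holds.
Demo feeds into VendorCall, so it must come first — holds.
The Sync can't start until after the VendorCall — holds.
Roadmap can't be earlier than 3pm — holds.

Yes, all constraints hold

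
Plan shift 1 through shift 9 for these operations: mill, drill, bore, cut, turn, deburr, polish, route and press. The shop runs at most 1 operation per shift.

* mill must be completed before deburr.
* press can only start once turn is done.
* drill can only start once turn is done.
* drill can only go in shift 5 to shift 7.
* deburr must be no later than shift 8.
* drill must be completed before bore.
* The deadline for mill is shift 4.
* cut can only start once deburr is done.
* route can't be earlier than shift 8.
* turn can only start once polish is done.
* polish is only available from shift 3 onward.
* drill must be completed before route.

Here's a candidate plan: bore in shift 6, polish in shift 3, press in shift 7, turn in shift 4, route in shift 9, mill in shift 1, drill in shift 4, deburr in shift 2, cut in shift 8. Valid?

No. drill can only go in shift 5 to shift 7 is not satisfied.

polish is only available from shift 3 onward — holds.
cut can only start once deburr is done — holds.
turn can only start once polish is done — holds.
deburr must be no later than shift 8 — holds.
press can only start once turn is done — holds.
drill can only start once turn is done — violated.
The deadline for mill is shift 4 — holds.
drill can only go in shift 5 to shift 7 — violated.
route can't be earlier than shift 8 — holds.
The shop runs at most 1 operation per shift — violated.
drill must be completed before bore — holds.
drill must be completed before route — holds.
mill must be completed before deburr — holds.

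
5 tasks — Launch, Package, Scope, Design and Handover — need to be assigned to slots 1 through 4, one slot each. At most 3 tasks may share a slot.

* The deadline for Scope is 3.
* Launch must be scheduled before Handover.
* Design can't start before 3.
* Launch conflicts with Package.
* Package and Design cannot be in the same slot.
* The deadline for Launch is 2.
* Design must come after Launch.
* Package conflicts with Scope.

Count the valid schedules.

Splitting on Launch: it can be 1 (27), 2 (18). Listing each branch's schedules as (Package, Scope, Design, Handover):
Launch=1: (2,1,3,2) (2,1,3,3) (2,1,3,4) (2,1,4,2) (2,1,4,3) (2,1,4,4) (2,3,3,2) (2,3,3,3) (2,3,3,4) (2,3,4,2) (2,3,4,3) (2,3,4,4) (3,1,4,2) (3,1,4,3) (3,1,4,4) (3,2,4,2) (3,2,4,3) (3,2,4,4) (4,1,3,2) (4,1,3,3) (4,1,3,4) (4,2,3,2) (4,2,3,3) (4,2,3,4) (4,3,3,2) (4,3,3,3) (4,3,3,4) — 27.
Launch=2: (1,2,3,3) (1,2,3,4) (1,2,4,3) (1,2,4,4) (1,3,3,3) (1,3,3,4) (1,3,4,3) (1,3,4,4) (3,1,4,3) (3,1,4,4) (3,2,4,3) (3,2,4,4) (4,1,3,3) (4,1,3,4) (4,2,3,3) (4,2,3,4) (4,3,3,3) (4,3,3,4) — 18.
Summing: 27 + 18 = 45.

45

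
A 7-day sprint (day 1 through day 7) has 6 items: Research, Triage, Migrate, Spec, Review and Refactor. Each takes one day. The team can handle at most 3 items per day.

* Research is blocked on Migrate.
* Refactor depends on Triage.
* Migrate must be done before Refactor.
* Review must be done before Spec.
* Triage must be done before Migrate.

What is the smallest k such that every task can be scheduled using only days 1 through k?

3 days

The precedence chain requires at least 3 distinct days.
With at most 3 per day and 6 tasks, at least 2 days are needed.
3 works (last occupied day: day 3): for example Review -> day 1, Triage -> day 1, Spec -> day 2, Migrate -> day 2, Refactor -> day 3, Research -> day 3.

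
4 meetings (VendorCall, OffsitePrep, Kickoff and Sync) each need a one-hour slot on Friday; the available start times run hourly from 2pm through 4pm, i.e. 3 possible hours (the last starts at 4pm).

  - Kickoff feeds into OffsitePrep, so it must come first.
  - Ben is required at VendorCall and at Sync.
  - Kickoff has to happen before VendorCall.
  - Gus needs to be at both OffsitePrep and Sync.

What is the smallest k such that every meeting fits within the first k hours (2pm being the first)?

The precedence chain requires at least 2 distinct hours.
2 works (last occupied hour: 3pm): for example Kickoff=2pm; VendorCall=3pm; Sync=2pm; OffsitePrep=3pm.

2 hours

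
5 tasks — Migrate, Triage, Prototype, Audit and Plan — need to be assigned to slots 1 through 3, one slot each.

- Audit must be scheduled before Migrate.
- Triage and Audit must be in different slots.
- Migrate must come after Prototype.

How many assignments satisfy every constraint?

Splitting on Migrate: it can be 2 (6), 3 (24). Listing each branch's schedules as (Triage, Prototype, Audit, Plan):
Migrate=2: (2,1,1,1) (2,1,1,2) (2,1,1,3) (3,1,1,1) (3,1,1,2) (3,1,1,3) — 6.
Migrate=3: (1,1,2,1) (1,1,2,2) (1,1,2,3) (1,2,2,1) (1,2,2,2) (1,2,2,3) (2,1,1,1) (2,1,1,2) (2,1,1,3) (2,2,1,1) (2,2,1,2) (2,2,1,3) (3,1,1,1) (3,1,1,2) (3,1,1,3) (3,1,2,1) (3,1,2,2) (3,1,2,3) (3,2,1,1) (3,2,1,2) (3,2,1,3) (3,2,2,1) (3,2,2,2) (3,2,2,3) — 24.
Summing: 6 + 24 = 30.

30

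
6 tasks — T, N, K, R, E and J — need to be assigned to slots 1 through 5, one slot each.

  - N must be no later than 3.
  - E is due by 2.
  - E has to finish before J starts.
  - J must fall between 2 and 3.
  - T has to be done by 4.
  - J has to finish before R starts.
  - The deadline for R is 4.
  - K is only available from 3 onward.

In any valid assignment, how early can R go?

Precedence pushes R to at least 3; R's own window allows nothing later than 4.
R at 3 is achievable: K=3; R=3; T=1; N=1; E=1; J=2.

3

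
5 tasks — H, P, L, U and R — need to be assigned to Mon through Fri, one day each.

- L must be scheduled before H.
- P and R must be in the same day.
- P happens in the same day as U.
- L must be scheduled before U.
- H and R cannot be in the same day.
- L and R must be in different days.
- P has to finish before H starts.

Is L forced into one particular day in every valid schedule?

No

L can be Mon (e.g. R=Tue; L=Mon; P=Tue; H=Wed; U=Tue) or Tue (e.g. U in Wed, R in Wed, H in Thu, P in Wed, L in Tue).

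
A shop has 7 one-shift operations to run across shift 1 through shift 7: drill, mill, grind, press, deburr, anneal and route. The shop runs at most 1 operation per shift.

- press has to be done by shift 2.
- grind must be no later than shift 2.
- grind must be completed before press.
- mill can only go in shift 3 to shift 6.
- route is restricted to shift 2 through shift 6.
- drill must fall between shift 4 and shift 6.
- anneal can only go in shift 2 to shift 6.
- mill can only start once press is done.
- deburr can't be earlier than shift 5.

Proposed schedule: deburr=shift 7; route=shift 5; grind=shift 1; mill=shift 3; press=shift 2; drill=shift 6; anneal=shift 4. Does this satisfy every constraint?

drill must fall between shift 4 and shift 6 — holds.
route is restricted to shift 2 through shift 6 — holds.
mill can only start once press is done — holds.
press has to be done by shift 2 — holds.
The shop runs at most 1 operation per shift — holds.
mill can only go in shift 3 to shift 6 — holds.
anneal can only go in shift 2 to shift 6 — holds.
grind must be completed before press — holds.
grind must be no later than shift 2 — holds.
deburr can't be earlier than shift 5 — holds.

Yes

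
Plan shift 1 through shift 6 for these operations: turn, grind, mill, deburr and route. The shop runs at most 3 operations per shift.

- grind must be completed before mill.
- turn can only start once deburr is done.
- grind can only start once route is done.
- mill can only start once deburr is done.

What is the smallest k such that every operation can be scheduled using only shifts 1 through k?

The precedence chain requires at least 3 distinct shifts.
With at most 3 per shift and 5 operations, at least 2 shifts are needed.
3 works (last occupied shift: shift 3): for example mill in shift 3, grind in shift 2, route in shift 1, deburr in shift 1, turn in shift 2.

3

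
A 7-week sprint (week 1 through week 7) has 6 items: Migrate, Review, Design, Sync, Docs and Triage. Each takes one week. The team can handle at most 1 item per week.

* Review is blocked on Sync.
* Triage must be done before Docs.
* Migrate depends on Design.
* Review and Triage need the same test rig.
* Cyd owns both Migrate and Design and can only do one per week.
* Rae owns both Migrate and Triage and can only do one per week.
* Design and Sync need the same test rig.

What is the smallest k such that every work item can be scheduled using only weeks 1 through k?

6 weeks

The precedence chain requires at least 2 distinct weeks.
With at most 1 per week and 6 work items, at least 6 weeks are needed.
6 works (last occupied week: week 6): for example Design -> week 1; Docs -> week 6; Review -> week 4; Triage -> week 5; Migrate -> week 2; Sync -> week 3.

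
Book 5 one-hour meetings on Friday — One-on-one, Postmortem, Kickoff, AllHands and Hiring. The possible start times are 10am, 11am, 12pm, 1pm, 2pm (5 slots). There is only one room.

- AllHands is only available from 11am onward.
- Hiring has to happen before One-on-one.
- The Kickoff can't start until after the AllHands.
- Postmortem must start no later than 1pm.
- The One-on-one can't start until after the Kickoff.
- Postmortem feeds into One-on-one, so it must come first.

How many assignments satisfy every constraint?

6

Splitting on Postmortem: it can be 10am (3), 11am (1), 12pm (1), 1pm (1). Listing each branch's schedules as (One-on-one, Kickoff, AllHands, Hiring):
Postmortem=10am: (2pm,12pm,11am,1pm) (2pm,1pm,11am,12pm) (2pm,1pm,12pm,11am) — 3.
Postmortem=11am: (2pm,1pm,12pm,10am) — 1.
Postmortem=12pm: (2pm,1pm,11am,10am) — 1.
Postmortem=1pm: (2pm,12pm,11am,10am) — 1.
Summing: 3 + 1 + 1 + 1 = 6.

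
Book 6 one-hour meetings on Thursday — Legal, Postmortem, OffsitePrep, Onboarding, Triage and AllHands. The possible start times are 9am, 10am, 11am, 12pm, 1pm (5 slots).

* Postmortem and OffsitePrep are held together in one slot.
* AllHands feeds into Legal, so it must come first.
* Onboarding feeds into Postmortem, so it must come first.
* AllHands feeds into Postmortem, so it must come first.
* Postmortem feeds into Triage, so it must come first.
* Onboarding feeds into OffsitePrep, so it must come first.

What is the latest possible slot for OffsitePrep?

Precedence pushes OffsitePrep to at least 10am; OffsitePrep must be in the same slot as Postmortem, which can't be after 12pm, so OffsitePrep is at most 12pm.
OffsitePrep at 12pm is achievable: AllHands in 9am, OffsitePrep in 12pm, Onboarding in 9am, Triage in 1pm, Legal in 10am, Postmortem in 12pm.

12pm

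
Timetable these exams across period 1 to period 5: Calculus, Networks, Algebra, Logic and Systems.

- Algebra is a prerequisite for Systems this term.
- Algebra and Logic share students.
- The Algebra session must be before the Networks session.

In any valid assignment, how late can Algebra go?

period 4

Downstream work caps Algebra at period 4.
Algebra at period 4 is achievable: Algebra in period 4, Systems in period 5, Networks in period 5, Logic in period 1, Calculus in period 1.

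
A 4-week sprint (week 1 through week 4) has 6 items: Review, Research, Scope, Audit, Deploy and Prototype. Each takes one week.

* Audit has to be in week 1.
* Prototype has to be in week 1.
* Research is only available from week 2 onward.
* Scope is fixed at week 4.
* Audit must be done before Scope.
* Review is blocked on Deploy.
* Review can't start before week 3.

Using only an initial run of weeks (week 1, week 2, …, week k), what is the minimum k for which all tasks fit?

4 weeks

The precedence chain requires at least 2 distinct weeks.
Scope can't be placed before week 4, so the schedule must run through at least week 4.
4 works (last occupied week: week 4): for example Research -> week 2, Scope -> week 4, Deploy -> week 1, Prototype -> week 1, Audit -> week 1, Review -> week 3.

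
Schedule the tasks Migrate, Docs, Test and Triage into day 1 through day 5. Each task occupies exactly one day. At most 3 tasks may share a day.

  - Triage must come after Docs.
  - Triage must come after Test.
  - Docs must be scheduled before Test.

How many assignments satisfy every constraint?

Splitting on Migrate: it can be day 1 (10), day 2 (10), day 3 (10), day 4 (10), day 5 (10). Listing each branch's schedules as (Docs, Test, Triage) by day number:
Migrate=day 1: (1,2,3) (1,2,4) (1,2,5) (1,3,4) (1,3,5) (1,4,5) (2,3,4) (2,3,5) (2,4,5) (3,4,5) — 10.
Migrate=day 2: (1,2,3) (1,2,4) (1,2,5) (1,3,4) (1,3,5) (1,4,5) (2,3,4) (2,3,5) (2,4,5) (3,4,5) — 10.
Migrate=day 3: (1,2,3) (1,2,4) (1,2,5) (1,3,4) (1,3,5) (1,4,5) (2,3,4) (2,3,5) (2,4,5) (3,4,5) — 10.
Migrate=day 4: (1,2,3) (1,2,4) (1,2,5) (1,3,4) (1,3,5) (1,4,5) (2,3,4) (2,3,5) (2,4,5) (3,4,5) — 10.
Migrate=day 5: (1,2,3) (1,2,4) (1,2,5) (1,3,4) (1,3,5) (1,4,5) (2,3,4) (2,3,5) (2,4,5) (3,4,5) — 10.
Summing: 10 + 10 + 10 + 10 + 10 = 50.

50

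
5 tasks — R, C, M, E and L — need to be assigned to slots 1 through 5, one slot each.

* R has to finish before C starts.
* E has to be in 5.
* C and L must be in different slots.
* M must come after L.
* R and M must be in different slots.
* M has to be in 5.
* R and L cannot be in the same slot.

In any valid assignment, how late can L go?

4

Downstream work caps L at 4.
L at 4 is achievable: M in 5; L in 4; R in 1; E in 5; C in 2.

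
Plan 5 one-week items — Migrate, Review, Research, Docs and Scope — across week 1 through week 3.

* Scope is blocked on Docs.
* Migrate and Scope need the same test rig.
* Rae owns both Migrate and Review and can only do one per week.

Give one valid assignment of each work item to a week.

Migrate=week 1; Docs=week 1; Research=week 1; Scope=week 2; Review=week 2

Checking: Docs(week 1) before Scope(week 2); Migrate(week 1) != Review(week 2); Migrate(week 1) != Scope(week 2).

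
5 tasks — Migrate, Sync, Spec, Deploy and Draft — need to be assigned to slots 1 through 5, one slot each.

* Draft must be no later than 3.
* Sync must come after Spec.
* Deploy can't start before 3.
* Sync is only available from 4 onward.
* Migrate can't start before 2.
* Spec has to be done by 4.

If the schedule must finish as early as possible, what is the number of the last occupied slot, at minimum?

4

The precedence chain requires at least 2 distinct slots.
Sync can't be placed before 4, so the schedule must run through at least slot 4.
4 works (last occupied slot: 4): for example Deploy -> 3, Sync -> 4, Draft -> 1, Migrate -> 2, Spec -> 1.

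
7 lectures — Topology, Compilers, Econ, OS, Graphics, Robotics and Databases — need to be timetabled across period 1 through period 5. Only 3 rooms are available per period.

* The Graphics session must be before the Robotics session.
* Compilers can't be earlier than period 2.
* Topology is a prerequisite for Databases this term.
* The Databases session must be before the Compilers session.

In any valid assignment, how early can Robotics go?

Precedence pushes Robotics to at least period 2.
Robotics at period 2 is achievable: Graphics -> period 1, Topology -> period 1, OS -> period 2, Compilers -> period 3, Databases -> period 2, Econ -> period 1, Robotics -> period 2.

period 2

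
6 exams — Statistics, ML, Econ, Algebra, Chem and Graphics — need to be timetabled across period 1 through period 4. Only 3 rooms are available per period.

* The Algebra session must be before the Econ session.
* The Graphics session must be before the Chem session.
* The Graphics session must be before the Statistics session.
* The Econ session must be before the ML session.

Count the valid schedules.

56

Splitting on Statistics: it can be period 2 (12), period 3 (20), period 4 (24). Listing each branch's schedules as (ML, Econ, Algebra, Chem, Graphics) by period number:
Statistics=period 2: (3,2,1,2,1) (3,2,1,3,1) (3,2,1,4,1) (4,2,1,2,1) (4,2,1,3,1) (4,2,1,4,1) (4,3,1,2,1) (4,3,1,3,1) (4,3,1,4,1) (4,3,2,2,1) (4,3,2,3,1) (4,3,2,4,1) — 12.
Statistics=period 3: (3,2,1,2,1) (3,2,1,3,1) (3,2,1,3,2) (3,2,1,4,1) (3,2,1,4,2) (4,2,1,2,1) (4,2,1,3,1) (4,2,1,3,2) (4,2,1,4,1) (4,2,1,4,2) (4,3,1,2,1) (4,3,1,3,1) (4,3,1,3,2) (4,3,1,4,1) (4,3,1,4,2) (4,3,2,2,1) (4,3,2,3,1) (4,3,2,3,2) (4,3,2,4,1) (4,3,2,4,2) — 20.
Statistics=period 4: (3,2,1,2,1) (3,2,1,3,1) (3,2,1,3,2) (3,2,1,4,1) (3,2,1,4,2) (3,2,1,4,3) (4,2,1,2,1) (4,2,1,3,1) (4,2,1,3,2) (4,2,1,4,1) (4,2,1,4,2) (4,2,1,4,3) (4,3,1,2,1) (4,3,1,3,1) (4,3,1,3,2) (4,3,1,4,1) (4,3,1,4,2) (4,3,1,4,3) (4,3,2,2,1) (4,3,2,3,1) (4,3,2,3,2) (4,3,2,4,1) (4,3,2,4,2) (4,3,2,4,3) — 24.
Summing: 12 + 20 + 24 = 56.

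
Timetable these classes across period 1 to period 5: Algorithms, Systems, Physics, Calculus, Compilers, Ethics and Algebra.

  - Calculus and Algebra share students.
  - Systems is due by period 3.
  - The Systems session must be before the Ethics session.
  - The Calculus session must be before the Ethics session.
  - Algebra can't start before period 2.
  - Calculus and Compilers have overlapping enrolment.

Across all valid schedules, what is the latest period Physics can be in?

period 5

Physics at period 5 is achievable: Calculus=period 1, Systems=period 1, Physics=period 5, Algorithms=period 1, Algebra=period 2, Ethics=period 2, Compilers=period 2.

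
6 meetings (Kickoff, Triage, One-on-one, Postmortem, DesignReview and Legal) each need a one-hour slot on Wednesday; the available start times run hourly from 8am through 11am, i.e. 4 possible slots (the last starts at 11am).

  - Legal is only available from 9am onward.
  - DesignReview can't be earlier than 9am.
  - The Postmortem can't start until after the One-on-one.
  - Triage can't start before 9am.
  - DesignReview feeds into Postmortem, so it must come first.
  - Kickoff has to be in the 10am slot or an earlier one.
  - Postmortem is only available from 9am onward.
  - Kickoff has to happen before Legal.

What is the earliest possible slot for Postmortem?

10am

Postmortem is available from 9am; precedence pushes Postmortem to at least 10am.
Postmortem at 10am is achievable: One-on-one in 8am, Postmortem in 10am, Triage in 9am, Legal in 9am, Kickoff in 8am, DesignReview in 9am.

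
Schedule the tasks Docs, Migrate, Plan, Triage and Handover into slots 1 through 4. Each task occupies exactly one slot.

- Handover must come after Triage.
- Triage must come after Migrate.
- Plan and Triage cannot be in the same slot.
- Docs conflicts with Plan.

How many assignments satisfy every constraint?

36

Splitting on Docs: it can be 1 (8), 2 (10), 3 (10), 4 (8). Listing each branch's schedules as (Migrate, Plan, Triage, Handover):
Docs=1: (1,2,3,4) (1,3,2,3) (1,3,2,4) (1,4,2,3) (1,4,2,4) (1,4,3,4) (2,2,3,4) (2,4,3,4) — 8.
Docs=2: (1,1,2,3) (1,1,2,4) (1,1,3,4) (1,3,2,3) (1,3,2,4) (1,4,2,3) (1,4,2,4) (1,4,3,4) (2,1,3,4) (2,4,3,4) — 10.
Docs=3: (1,1,2,3) (1,1,2,4) (1,1,3,4) (1,2,3,4) (1,4,2,3) (1,4,2,4) (1,4,3,4) (2,1,3,4) (2,2,3,4) (2,4,3,4) — 10.
Docs=4: (1,1,2,3) (1,1,2,4) (1,1,3,4) (1,2,3,4) (1,3,2,3) (1,3,2,4) (2,1,3,4) (2,2,3,4) — 8.
Summing: 8 + 10 + 10 + 8 = 36.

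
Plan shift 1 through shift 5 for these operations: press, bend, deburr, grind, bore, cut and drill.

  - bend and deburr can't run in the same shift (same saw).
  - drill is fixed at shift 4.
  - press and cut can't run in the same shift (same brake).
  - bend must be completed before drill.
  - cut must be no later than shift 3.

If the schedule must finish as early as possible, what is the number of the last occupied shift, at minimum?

shift 4

The precedence chain requires at least 2 distinct shifts.
drill can't be placed before shift 4, so the schedule must run through at least shift 4.
4 works (last occupied shift: shift 4): for example drill -> shift 4, cut -> shift 1, grind -> shift 1, bend -> shift 1, bore -> shift 1, deburr -> shift 2, press -> shift 2.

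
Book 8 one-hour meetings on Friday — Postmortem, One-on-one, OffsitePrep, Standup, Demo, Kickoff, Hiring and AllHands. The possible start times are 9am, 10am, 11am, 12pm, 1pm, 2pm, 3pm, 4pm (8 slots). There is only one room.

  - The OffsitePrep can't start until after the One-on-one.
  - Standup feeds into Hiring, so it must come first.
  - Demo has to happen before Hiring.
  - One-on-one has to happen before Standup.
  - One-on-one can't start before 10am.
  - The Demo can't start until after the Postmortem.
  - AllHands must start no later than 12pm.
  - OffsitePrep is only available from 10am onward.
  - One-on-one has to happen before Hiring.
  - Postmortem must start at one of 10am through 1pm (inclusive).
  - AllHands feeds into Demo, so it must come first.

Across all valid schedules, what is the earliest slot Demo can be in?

11am

Precedence pushes Demo to at least 11am; downstream work caps Demo at 3pm.
Demo at 11am is achievable: Postmortem in 10am; Kickoff in 4pm; Standup in 2pm; AllHands in 9am; One-on-one in 12pm; OffsitePrep in 1pm; Demo in 11am; Hiring in 3pm.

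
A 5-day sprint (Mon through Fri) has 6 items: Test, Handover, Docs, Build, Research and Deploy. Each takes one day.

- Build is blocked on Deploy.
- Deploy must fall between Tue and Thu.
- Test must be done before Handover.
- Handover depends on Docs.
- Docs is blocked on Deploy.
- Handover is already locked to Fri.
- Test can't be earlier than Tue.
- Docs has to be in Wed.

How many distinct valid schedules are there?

45

Splitting on Test: it can be Tue (15), Wed (15), Thu (15). Listing each branch's schedules as (Handover, Docs, Build, Research, Deploy):
Test=Tue: (Fri,Wed,Wed,Mon,Tue) (Fri,Wed,Wed,Tue,Tue) (Fri,Wed,Wed,Wed,Tue) (Fri,Wed,Wed,Thu,Tue) (Fri,Wed,Wed,Fri,Tue) (Fri,Wed,Thu,Mon,Tue) (Fri,Wed,Thu,Tue,Tue) (Fri,Wed,Thu,Wed,Tue) (Fri,Wed,Thu,Thu,Tue) (Fri,Wed,Thu,Fri,Tue) (Fri,Wed,Fri,Mon,Tue) (Fri,Wed,Fri,Tue,Tue) (Fri,Wed,Fri,Wed,Tue) (Fri,Wed,Fri,Thu,Tue) (Fri,Wed,Fri,Fri,Tue) — 15.
Test=Wed: (Fri,Wed,Wed,Mon,Tue) (Fri,Wed,Wed,Tue,Tue) (Fri,Wed,Wed,Wed,Tue) (Fri,Wed,Wed,Thu,Tue) (Fri,Wed,Wed,Fri,Tue) (Fri,Wed,Thu,Mon,Tue) (Fri,Wed,Thu,Tue,Tue) (Fri,Wed,Thu,Wed,Tue) (Fri,Wed,Thu,Thu,Tue) (Fri,Wed,Thu,Fri,Tue) (Fri,Wed,Fri,Mon,Tue) (Fri,Wed,Fri,Tue,Tue) (Fri,Wed,Fri,Wed,Tue) (Fri,Wed,Fri,Thu,Tue) (Fri,Wed,Fri,Fri,Tue) — 15.
Test=Thu: (Fri,Wed,Wed,Mon,Tue) (Fri,Wed,Wed,Tue,Tue) (Fri,Wed,Wed,Wed,Tue) (Fri,Wed,Wed,Thu,Tue) (Fri,Wed,Wed,Fri,Tue) (Fri,Wed,Thu,Mon,Tue) (Fri,Wed,Thu,Tue,Tue) (Fri,Wed,Thu,Wed,Tue) (Fri,Wed,Thu,Thu,Tue) (Fri,Wed,Thu,Fri,Tue) (Fri,Wed,Fri,Mon,Tue) (Fri,Wed,Fri,Tue,Tue) (Fri,Wed,Fri,Wed,Tue) (Fri,Wed,Fri,Thu,Tue) (Fri,Wed,Fri,Fri,Tue) — 15.
Summing: 15 + 15 + 15 = 45.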